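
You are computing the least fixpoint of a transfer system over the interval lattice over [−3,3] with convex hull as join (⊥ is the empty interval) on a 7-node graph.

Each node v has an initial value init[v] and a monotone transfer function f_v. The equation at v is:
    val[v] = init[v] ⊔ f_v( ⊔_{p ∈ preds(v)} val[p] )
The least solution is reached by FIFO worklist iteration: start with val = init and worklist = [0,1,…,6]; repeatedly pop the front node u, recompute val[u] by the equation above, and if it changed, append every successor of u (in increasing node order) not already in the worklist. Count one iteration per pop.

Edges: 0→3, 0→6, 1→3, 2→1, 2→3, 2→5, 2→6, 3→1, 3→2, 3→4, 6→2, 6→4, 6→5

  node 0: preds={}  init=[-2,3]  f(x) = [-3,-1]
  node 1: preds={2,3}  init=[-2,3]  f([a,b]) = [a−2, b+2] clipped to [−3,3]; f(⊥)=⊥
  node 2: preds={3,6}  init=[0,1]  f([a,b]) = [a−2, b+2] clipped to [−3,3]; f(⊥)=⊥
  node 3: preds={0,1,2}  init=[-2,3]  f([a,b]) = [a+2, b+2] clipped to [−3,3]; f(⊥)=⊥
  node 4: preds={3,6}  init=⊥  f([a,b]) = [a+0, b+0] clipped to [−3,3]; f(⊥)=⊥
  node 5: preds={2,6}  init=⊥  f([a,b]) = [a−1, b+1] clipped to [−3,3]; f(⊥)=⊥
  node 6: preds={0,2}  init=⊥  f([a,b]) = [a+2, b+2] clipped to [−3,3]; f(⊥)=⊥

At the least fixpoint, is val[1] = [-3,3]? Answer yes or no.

yes

Iteration log — 11 steps:
  step 1. node 0  ⊔preds=⊥  new=[-3,3]  old=[-2,3]  +wl: 
  step 2. node 1  ⊔preds=[-2,3]  new=[-3,3]  old=[-2,3]  +wl: 
  step 3. node 2  ⊔preds=[-2,3]  new=[-3,3]  old=[0,1]  +wl: 1
  step 4. node 3  ⊔preds=[-3,3]  new=[-2,3]  stable
  step 5. node 4  ⊔preds=[-2,3]  new=[-2,3]  old=⊥  +wl: 
  step 6. node 5  ⊔preds=[-3,3]  new=[-3,3]  old=⊥  +wl: 
  step 7. node 6  ⊔preds=[-3,3]  new=[-1,3]  old=⊥  +wl: 2,4,5
  step 8. node 1  ⊔preds=[-3,3]  new=[-3,3]  stable
  step 9. node 2  ⊔preds=[-2,3]  new=[-3,3]  stable
  step 10. node 4  ⊔preds=[-2,3]  new=[-2,3]  stable
  step 11. node 5  ⊔preds=[-3,3]  new=[-3,3]  stable

Least fixpoint reached:
  node 0: [-3,3]
  node 1: [-3,3]
  node 2: [-3,3]
  node 3: [-2,3]
  node 4: [-2,3]
  node 5: [-3,3]
  node 6: [-1,3]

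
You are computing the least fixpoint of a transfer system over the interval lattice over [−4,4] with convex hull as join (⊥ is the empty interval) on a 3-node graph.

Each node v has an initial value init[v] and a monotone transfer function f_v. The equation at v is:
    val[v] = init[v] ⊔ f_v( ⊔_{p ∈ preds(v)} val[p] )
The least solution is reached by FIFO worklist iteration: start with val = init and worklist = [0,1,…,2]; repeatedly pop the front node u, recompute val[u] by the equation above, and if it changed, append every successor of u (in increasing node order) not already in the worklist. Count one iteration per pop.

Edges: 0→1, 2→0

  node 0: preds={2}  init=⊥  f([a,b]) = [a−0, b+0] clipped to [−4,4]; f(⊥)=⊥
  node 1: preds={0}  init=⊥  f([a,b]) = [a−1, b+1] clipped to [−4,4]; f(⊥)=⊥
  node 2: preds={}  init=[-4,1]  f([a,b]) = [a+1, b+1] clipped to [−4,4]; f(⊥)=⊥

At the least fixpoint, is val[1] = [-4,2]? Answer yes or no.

yes

Worklist (3 pops):
  #1 pop 0: in=[-4,1] → [-4,1] (was ⊥); enqueue []
  #2 pop 1: in=[-4,1] → [-4,2] (was ⊥); enqueue []
  #3 pop 2: in=⊥ → [-4,1] (no change)

Fixpoint:
  val[0] = [-4,1]
  val[1] = [-4,2]
  val[2] = [-4,1]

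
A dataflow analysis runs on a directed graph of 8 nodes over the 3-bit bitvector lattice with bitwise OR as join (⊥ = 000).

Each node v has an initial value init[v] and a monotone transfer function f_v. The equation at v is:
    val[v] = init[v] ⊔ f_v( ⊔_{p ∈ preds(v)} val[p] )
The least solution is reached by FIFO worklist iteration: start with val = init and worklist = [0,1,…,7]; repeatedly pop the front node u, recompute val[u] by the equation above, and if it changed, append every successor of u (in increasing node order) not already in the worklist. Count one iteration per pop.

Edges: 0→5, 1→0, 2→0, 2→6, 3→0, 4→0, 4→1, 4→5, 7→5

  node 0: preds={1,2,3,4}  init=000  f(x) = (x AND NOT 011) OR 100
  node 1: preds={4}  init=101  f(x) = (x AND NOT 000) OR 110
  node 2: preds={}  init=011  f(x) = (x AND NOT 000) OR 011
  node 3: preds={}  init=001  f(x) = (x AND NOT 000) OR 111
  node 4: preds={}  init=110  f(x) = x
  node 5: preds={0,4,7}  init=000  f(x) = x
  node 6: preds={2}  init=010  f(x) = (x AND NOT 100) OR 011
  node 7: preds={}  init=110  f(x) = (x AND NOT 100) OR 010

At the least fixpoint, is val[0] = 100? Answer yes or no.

yes

Iteration log — 9 steps:
  step 1. node 0  ⊔preds=111  new=100  old=000  +wl: 
  step 2. node 1  ⊔preds=110  new=111  old=101  +wl: 0
  step 3. node 2  ⊔preds=000  new=011  stable
  step 4. node 3  ⊔preds=000  new=111  old=001  +wl: 
  step 5. node 4  ⊔preds=000  new=110  stable
  step 6. node 5  ⊔preds=110  new=110  old=000  +wl: 
  step 7. node 6  ⊔preds=011  new=011  old=010  +wl: 
  step 8. node 7  ⊔preds=000  new=110  stable
  step 9. node 0  ⊔preds=111  new=100  stable

Least fixpoint reached:
  node 0: 100
  node 1: 111
  node 2: 011
  node 3: 111
  node 4: 110
  node 5: 110
  node 6: 011
  node 7: 110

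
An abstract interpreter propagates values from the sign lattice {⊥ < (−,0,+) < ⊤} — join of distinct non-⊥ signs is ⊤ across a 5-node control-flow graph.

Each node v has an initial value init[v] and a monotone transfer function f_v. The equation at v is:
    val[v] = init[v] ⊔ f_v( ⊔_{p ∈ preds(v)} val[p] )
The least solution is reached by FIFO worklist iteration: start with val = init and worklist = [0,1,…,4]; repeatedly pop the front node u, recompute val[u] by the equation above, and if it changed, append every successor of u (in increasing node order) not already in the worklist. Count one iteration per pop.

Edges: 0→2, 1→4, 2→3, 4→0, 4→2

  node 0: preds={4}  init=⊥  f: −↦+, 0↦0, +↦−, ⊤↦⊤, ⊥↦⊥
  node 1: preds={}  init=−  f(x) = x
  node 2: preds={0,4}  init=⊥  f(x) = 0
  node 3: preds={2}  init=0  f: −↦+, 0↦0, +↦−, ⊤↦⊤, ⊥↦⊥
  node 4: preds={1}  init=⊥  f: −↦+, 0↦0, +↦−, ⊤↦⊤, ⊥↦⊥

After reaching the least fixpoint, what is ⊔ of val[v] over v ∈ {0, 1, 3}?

Worklist (7 pops):
  #1 pop 0: in=⊥ → ⊥ (no change)
  #2 pop 1: in=⊥ → − (no change)
  #3 pop 2: in=⊥ → 0 (was ⊥); enqueue []
  #4 pop 3: in=0 → 0 (no change)
  #5 pop 4: in=− → + (was ⊥); enqueue [0,2]
  #6 pop 0: in=+ → − (was ⊥); enqueue []
  #7 pop 2: in=⊤ → 0 (no change)

Fixpoint:
  val[0] = −
  val[1] = −
  val[2] = 0
  val[3] = 0
  val[4] = +

⊤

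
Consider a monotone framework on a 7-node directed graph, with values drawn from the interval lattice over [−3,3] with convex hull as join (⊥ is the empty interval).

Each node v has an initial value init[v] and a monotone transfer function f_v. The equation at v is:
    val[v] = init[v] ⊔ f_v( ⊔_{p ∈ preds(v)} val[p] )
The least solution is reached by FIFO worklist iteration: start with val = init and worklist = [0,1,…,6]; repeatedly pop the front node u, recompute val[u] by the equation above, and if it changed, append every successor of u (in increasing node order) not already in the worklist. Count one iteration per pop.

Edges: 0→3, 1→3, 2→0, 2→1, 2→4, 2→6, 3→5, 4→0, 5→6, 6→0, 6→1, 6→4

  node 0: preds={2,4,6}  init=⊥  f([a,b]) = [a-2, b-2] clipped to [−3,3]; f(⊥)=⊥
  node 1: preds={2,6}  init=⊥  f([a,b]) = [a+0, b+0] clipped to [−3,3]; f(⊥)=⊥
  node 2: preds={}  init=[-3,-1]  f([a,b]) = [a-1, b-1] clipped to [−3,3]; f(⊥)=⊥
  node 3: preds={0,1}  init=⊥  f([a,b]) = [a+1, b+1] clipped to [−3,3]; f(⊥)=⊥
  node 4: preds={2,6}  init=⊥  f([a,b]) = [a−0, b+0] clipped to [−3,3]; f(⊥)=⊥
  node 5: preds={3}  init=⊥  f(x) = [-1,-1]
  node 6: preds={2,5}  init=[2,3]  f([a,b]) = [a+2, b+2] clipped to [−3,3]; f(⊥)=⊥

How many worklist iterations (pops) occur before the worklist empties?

Trace (10 dequeues):
  [1] u=0 | in [-3,3] | out [-3,1] | prev ⊥ | push {}
  [2] u=1 | in [-3,3] | out [-3,3] | prev ⊥ | push {}
  [3] u=2 | in ⊥ | out [-3,-1] | ==
  [4] u=3 | in [-3,3] | out [-2,3] | prev ⊥ | push {}
  [5] u=4 | in [-3,3] | out [-3,3] | prev ⊥ | push {0}
  [6] u=5 | in [-2,3] | out [-1,-1] | prev ⊥ | push {}
  [7] u=6 | in [-3,-1] | out [-1,3] | prev [2,3] | push {1,4}
  [8] u=0 | in [-3,3] | out [-3,1] | ==
  [9] u=1 | in [-3,3] | out [-3,3] | ==
  [10] u=4 | in [-3,3] | out [-3,3] | ==

Converged values:
  [0] [-3,1]
  [1] [-3,3]
  [2] [-3,-1]
  [3] [-2,3]
  [4] [-3,3]
  [5] [-1,-1]
  [6] [-1,3]

10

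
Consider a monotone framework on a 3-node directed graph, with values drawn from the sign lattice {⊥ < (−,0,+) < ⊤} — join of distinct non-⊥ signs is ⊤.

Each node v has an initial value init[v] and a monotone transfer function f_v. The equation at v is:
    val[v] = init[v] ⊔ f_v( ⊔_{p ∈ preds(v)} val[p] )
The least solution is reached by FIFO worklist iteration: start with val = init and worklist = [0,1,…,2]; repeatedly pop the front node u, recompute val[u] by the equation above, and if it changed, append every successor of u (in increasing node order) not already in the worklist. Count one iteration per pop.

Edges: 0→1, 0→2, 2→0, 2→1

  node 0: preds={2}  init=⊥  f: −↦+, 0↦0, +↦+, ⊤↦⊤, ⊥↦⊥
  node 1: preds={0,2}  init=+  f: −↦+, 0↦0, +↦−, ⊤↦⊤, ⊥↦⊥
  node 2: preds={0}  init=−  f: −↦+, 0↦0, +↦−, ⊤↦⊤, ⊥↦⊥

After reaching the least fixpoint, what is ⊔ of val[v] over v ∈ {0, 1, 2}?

⊤

Worklist (3 pops):
  #1 pop 0: in=− → + (was ⊥); enqueue []
  #2 pop 1: in=⊤ → ⊤ (was +); enqueue []
  #3 pop 2: in=+ → − (no change)

Fixpoint:
  val[0] = +
  val[1] = ⊤
  val[2] = −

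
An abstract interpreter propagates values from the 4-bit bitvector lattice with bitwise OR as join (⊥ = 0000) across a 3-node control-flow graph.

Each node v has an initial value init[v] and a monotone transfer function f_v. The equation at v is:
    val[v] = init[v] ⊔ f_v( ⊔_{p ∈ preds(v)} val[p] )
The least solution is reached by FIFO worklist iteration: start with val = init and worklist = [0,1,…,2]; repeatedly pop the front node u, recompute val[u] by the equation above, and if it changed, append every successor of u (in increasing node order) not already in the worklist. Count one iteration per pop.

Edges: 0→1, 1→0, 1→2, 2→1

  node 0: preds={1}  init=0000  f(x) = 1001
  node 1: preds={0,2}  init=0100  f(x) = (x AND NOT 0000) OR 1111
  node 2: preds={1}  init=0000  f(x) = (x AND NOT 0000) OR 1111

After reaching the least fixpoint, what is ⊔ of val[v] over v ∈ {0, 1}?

1111

Worklist (5 pops):
  #1 pop 0: in=0100 → 1001 (was 0000); enqueue []
  #2 pop 1: in=1001 → 1111 (was 0100); enqueue [0]
  #3 pop 2: in=1111 → 1111 (was 0000); enqueue [1]
  #4 pop 0: in=1111 → 1001 (no change)
  #5 pop 1: in=1111 → 1111 (no change)

Fixpoint:
  val[0] = 1001
  val[1] = 1111
  val[2] = 1111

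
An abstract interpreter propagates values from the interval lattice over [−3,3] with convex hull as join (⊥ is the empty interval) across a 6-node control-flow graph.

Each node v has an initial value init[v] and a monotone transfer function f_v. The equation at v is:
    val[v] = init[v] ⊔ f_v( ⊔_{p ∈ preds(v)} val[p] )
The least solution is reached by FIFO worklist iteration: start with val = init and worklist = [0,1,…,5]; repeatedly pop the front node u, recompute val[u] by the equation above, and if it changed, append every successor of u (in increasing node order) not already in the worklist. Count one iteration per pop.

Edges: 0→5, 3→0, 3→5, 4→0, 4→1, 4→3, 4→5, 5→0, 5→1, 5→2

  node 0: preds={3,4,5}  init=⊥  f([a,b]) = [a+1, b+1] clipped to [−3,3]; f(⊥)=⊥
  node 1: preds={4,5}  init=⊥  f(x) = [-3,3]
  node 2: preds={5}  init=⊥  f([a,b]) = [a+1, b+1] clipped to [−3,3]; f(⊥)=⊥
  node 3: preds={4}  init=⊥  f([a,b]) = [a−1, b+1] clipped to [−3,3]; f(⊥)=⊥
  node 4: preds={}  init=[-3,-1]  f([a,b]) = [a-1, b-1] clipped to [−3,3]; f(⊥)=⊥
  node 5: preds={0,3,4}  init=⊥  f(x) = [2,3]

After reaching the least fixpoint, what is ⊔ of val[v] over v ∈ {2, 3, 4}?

Iteration log — 10 steps:
  step 1. node 0  ⊔preds=[-3,-1]  new=[-2,0]  old=⊥  +wl: 
  step 2. node 1  ⊔preds=[-3,-1]  new=[-3,3]  old=⊥  +wl: 
  step 3. node 2  ⊔preds=⊥  new=⊥  stable
  step 4. node 3  ⊔preds=[-3,-1]  new=[-3,0]  old=⊥  +wl: 0
  step 5. node 4  ⊔preds=⊥  new=[-3,-1]  stable
  step 6. node 5  ⊔preds=[-3,0]  new=[2,3]  old=⊥  +wl: 1,2
  step 7. node 0  ⊔preds=[-3,3]  new=[-2,3]  old=[-2,0]  +wl: 5
  step 8. node 1  ⊔preds=[-3,3]  new=[-3,3]  stable
  step 9. node 2  ⊔preds=[2,3]  new=[3,3]  old=⊥  +wl: 
  step 10. node 5  ⊔preds=[-3,3]  new=[2,3]  stable

Least fixpoint reached:
  node 0: [-2,3]
  node 1: [-3,3]
  node 2: [3,3]
  node 3: [-3,0]
  node 4: [-3,-1]
  node 5: [2,3]

[-3,3]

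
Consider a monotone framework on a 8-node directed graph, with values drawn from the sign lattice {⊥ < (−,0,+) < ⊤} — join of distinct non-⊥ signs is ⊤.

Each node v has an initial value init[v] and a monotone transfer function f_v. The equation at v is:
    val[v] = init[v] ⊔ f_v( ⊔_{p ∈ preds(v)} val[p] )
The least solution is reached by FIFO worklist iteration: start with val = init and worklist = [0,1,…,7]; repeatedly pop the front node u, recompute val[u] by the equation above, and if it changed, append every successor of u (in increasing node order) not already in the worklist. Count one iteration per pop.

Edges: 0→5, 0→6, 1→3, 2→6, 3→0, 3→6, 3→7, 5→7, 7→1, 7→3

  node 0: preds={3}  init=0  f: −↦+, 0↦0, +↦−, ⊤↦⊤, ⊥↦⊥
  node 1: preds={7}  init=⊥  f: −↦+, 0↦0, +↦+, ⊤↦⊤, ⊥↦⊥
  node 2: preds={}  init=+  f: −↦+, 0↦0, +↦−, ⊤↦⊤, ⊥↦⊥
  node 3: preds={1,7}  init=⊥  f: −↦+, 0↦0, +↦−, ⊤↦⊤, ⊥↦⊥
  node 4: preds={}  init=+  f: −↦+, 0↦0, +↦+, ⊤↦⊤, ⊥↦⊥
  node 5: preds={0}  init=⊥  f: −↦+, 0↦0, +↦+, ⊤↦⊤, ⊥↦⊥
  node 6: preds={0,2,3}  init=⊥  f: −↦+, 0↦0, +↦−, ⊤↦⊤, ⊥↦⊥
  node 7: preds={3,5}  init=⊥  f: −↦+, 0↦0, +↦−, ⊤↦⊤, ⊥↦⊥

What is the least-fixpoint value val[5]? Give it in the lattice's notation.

Trace (13 dequeues):
  [1] u=0 | in ⊥ | out 0 | ==
  [2] u=1 | in ⊥ | out ⊥ | ==
  [3] u=2 | in ⊥ | out + | ==
  [4] u=3 | in ⊥ | out ⊥ | ==
  [5] u=4 | in ⊥ | out + | ==
  [6] u=5 | in 0 | out 0 | prev ⊥ | push {}
  [7] u=6 | in ⊤ | out ⊤ | prev ⊥ | push {}
  [8] u=7 | in 0 | out 0 | prev ⊥ | push {1,3}
  [9] u=1 | in 0 | out 0 | prev ⊥ | push {}
  [10] u=3 | in 0 | out 0 | prev ⊥ | push {0,6,7}
  [11] u=0 | in 0 | out 0 | ==
  [12] u=6 | in ⊤ | out ⊤ | ==
  [13] u=7 | in 0 | out 0 | ==

Converged values:
  [0] 0
  [1] 0
  [2] +
  [3] 0
  [4] +
  [5] 0
  [6] ⊤
  [7] 0

0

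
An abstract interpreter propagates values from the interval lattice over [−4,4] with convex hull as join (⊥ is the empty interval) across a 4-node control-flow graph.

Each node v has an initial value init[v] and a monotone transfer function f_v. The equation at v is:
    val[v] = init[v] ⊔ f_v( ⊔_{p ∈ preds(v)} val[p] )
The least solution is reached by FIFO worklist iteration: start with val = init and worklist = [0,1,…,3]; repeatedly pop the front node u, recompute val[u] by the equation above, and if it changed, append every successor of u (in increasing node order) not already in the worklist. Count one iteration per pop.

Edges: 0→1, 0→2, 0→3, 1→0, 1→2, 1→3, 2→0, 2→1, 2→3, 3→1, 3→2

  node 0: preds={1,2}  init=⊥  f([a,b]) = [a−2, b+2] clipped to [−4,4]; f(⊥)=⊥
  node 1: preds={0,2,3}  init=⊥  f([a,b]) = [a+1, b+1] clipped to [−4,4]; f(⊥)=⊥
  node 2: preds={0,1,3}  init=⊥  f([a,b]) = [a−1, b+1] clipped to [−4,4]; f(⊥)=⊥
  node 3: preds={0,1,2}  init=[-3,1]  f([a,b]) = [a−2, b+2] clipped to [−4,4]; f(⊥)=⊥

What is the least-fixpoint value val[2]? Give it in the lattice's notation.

Iteration log — 10 steps:
  step 1. node 0  ⊔preds=⊥  new=⊥  stable
  step 2. node 1  ⊔preds=[-3,1]  new=[-2,2]  old=⊥  +wl: 0
  step 3. node 2  ⊔preds=[-3,2]  new=[-4,3]  old=⊥  +wl: 1
  step 4. node 3  ⊔preds=[-4,3]  new=[-4,4]  old=[-3,1]  +wl: 2
  step 5. node 0  ⊔preds=[-4,3]  new=[-4,4]  old=⊥  +wl: 3
  step 6. node 1  ⊔preds=[-4,4]  new=[-3,4]  old=[-2,2]  +wl: 0
  step 7. node 2  ⊔preds=[-4,4]  new=[-4,4]  old=[-4,3]  +wl: 1
  step 8. node 3  ⊔preds=[-4,4]  new=[-4,4]  stable
  step 9. node 0  ⊔preds=[-4,4]  new=[-4,4]  stable
  step 10. node 1  ⊔preds=[-4,4]  new=[-3,4]  stable

Least fixpoint reached:
  node 0: [-4,4]
  node 1: [-3,4]
  node 2: [-4,4]
  node 3: [-4,4]

[-4,4]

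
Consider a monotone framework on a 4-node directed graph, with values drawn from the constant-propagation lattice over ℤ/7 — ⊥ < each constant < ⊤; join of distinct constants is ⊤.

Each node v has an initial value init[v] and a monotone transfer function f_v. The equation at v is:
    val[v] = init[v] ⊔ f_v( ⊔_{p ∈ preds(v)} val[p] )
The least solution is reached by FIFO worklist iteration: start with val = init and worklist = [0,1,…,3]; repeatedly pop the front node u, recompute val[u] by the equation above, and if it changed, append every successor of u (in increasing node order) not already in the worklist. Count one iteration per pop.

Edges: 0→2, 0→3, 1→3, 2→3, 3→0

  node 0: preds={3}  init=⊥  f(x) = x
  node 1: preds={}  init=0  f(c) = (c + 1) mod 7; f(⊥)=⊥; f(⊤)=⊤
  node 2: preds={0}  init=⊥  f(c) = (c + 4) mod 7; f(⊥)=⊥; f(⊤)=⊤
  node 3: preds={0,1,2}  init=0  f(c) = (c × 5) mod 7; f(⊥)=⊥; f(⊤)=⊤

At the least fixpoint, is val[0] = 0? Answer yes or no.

no

Worklist (7 pops):
  #1 pop 0: in=0 → 0 (was ⊥); enqueue []
  #2 pop 1: in=⊥ → 0 (no change)
  #3 pop 2: in=0 → 4 (was ⊥); enqueue []
  #4 pop 3: in=⊤ → ⊤ (was 0); enqueue [0]
  #5 pop 0: in=⊤ → ⊤ (was 0); enqueue [2,3]
  #6 pop 2: in=⊤ → ⊤ (was 4); enqueue []
  #7 pop 3: in=⊤ → ⊤ (no change)

Fixpoint:
  val[0] = ⊤
  val[1] = 0
  val[2] = ⊤
  val[3] = ⊤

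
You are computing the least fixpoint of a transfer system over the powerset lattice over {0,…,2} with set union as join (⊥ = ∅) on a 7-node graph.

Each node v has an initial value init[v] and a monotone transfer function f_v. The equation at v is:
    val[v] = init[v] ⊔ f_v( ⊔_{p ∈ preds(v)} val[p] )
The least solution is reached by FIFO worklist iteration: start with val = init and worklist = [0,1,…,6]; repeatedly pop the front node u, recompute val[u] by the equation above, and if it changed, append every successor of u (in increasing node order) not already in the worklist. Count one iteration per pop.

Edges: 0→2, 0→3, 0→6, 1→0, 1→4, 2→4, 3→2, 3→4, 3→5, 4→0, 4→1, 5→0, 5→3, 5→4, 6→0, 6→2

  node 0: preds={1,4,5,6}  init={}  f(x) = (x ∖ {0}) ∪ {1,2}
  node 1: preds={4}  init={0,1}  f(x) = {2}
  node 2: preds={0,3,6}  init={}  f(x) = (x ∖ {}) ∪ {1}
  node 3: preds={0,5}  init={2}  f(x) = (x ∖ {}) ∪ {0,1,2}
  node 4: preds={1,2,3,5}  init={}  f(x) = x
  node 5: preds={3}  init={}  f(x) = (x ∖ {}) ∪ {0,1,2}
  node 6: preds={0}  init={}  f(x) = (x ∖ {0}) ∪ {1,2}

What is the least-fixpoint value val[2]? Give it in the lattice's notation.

{0,1,2}

Worklist (12 pops):
  #1 pop 0: in={0,1} → {1,2} (was {}); enqueue []
  #2 pop 1: in={} → {0,1,2} (was {0,1}); enqueue [0]
  #3 pop 2: in={1,2} → {1,2} (was {}); enqueue []
  #4 pop 3: in={1,2} → {0,1,2} (was {2}); enqueue [2]
  #5 pop 4: in={0,1,2} → {0,1,2} (was {}); enqueue [1]
  #6 pop 5: in={0,1,2} → {0,1,2} (was {}); enqueue [3,4]
  #7 pop 6: in={1,2} → {1,2} (was {}); enqueue []
  #8 pop 0: in={0,1,2} → {1,2} (no change)
  #9 pop 2: in={0,1,2} → {0,1,2} (was {1,2}); enqueue []
  #10 pop 1: in={0,1,2} → {0,1,2} (no change)
  #11 pop 3: in={0,1,2} → {0,1,2} (no change)
  #12 pop 4: in={0,1,2} → {0,1,2} (no change)

Fixpoint:
  val[0] = {1,2}
  val[1] = {0,1,2}
  val[2] = {0,1,2}
  val[3] = {0,1,2}
  val[4] = {0,1,2}
  val[5] = {0,1,2}
  val[6] = {1,2}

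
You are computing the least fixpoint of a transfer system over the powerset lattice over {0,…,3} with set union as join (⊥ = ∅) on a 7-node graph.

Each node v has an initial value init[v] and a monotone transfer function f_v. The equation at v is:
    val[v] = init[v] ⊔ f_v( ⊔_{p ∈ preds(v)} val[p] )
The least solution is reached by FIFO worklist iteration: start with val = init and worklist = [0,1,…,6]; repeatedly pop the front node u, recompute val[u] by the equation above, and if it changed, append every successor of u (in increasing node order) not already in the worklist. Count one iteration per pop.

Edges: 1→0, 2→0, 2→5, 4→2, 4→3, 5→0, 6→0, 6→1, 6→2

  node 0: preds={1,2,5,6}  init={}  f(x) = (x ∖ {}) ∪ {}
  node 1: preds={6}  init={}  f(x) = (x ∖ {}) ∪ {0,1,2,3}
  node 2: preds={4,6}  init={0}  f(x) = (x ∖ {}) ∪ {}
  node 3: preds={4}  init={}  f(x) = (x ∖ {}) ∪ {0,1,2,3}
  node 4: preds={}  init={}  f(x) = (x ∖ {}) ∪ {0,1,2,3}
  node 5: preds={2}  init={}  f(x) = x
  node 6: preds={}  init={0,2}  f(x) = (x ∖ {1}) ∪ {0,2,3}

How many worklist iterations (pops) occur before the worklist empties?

14

Worklist (14 pops):
  #1 pop 0: in={0,2} → {0,2} (was {}); enqueue []
  #2 pop 1: in={0,2} → {0,1,2,3} (was {}); enqueue [0]
  #3 pop 2: in={0,2} → {0,2} (was {0}); enqueue []
  #4 pop 3: in={} → {0,1,2,3} (was {}); enqueue []
  #5 pop 4: in={} → {0,1,2,3} (was {}); enqueue [2,3]
  #6 pop 5: in={0,2} → {0,2} (was {}); enqueue []
  #7 pop 6: in={} → {0,2,3} (was {0,2}); enqueue [1]
  #8 pop 0: in={0,1,2,3} → {0,1,2,3} (was {0,2}); enqueue []
  #9 pop 2: in={0,1,2,3} → {0,1,2,3} (was {0,2}); enqueue [0,5]
  #10 pop 3: in={0,1,2,3} → {0,1,2,3} (no change)
  #11 pop 1: in={0,2,3} → {0,1,2,3} (no change)
  #12 pop 0: in={0,1,2,3} → {0,1,2,3} (no change)
  #13 pop 5: in={0,1,2,3} → {0,1,2,3} (was {0,2}); enqueue [0]
  #14 pop 0: in={0,1,2,3} → {0,1,2,3} (no change)

Fixpoint:
  val[0] = {0,1,2,3}
  val[1] = {0,1,2,3}
  val[2] = {0,1,2,3}
  val[3] = {0,1,2,3}
  val[4] = {0,1,2,3}
  val[5] = {0,1,2,3}
  val[6] = {0,2,3}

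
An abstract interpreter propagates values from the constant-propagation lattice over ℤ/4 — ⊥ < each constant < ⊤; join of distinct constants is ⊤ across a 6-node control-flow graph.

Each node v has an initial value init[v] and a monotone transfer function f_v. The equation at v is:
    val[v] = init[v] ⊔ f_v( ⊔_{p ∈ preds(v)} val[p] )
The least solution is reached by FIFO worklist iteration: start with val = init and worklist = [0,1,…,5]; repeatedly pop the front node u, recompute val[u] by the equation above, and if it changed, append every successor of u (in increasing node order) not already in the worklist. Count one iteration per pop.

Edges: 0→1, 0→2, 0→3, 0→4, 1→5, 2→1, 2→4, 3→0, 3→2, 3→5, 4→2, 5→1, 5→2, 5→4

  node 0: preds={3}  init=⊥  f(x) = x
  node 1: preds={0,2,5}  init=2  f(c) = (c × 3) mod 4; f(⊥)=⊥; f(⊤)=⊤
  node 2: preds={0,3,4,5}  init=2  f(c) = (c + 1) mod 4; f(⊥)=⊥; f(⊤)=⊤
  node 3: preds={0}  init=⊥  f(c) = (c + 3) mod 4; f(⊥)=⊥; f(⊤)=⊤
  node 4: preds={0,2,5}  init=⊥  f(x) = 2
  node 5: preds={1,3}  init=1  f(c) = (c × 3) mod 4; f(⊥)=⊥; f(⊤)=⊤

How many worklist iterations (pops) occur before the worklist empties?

Trace (9 dequeues):
  [1] u=0 | in ⊥ | out ⊥ | ==
  [2] u=1 | in ⊤ | out ⊤ | prev 2 | push {}
  [3] u=2 | in 1 | out 2 | ==
  [4] u=3 | in ⊥ | out ⊥ | ==
  [5] u=4 | in ⊤ | out 2 | prev ⊥ | push {2}
  [6] u=5 | in ⊤ | out ⊤ | prev 1 | push {1,4}
  [7] u=2 | in ⊤ | out ⊤ | prev 2 | push {}
  [8] u=1 | in ⊤ | out ⊤ | ==
  [9] u=4 | in ⊤ | out 2 | ==

Converged values:
  [0] ⊥
  [1] ⊤
  [2] ⊤
  [3] ⊥
  [4] 2
  [5] ⊤

9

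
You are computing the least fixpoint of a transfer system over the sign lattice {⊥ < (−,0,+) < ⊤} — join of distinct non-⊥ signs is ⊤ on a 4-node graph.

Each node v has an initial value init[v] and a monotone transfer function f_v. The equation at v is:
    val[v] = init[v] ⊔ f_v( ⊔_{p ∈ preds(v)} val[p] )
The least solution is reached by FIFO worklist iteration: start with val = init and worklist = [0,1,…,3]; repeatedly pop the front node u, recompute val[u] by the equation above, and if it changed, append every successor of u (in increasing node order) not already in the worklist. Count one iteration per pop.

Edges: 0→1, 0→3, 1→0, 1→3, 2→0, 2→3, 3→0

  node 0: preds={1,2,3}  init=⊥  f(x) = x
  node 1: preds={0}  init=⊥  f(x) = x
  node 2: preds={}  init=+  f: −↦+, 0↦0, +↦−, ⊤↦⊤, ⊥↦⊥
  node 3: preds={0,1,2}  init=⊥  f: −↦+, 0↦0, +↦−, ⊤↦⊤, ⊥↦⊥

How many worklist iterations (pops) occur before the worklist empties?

Trace (8 dequeues):
  [1] u=0 | in + | out + | prev ⊥ | push {}
  [2] u=1 | in + | out + | prev ⊥ | push {0}
  [3] u=2 | in ⊥ | out + | ==
  [4] u=3 | in + | out − | prev ⊥ | push {}
  [5] u=0 | in ⊤ | out ⊤ | prev + | push {1,3}
  [6] u=1 | in ⊤ | out ⊤ | prev + | push {0}
  [7] u=3 | in ⊤ | out ⊤ | prev − | push {}
  [8] u=0 | in ⊤ | out ⊤ | ==

Converged values:
  [0] ⊤
  [1] ⊤
  [2] +
  [3] ⊤

8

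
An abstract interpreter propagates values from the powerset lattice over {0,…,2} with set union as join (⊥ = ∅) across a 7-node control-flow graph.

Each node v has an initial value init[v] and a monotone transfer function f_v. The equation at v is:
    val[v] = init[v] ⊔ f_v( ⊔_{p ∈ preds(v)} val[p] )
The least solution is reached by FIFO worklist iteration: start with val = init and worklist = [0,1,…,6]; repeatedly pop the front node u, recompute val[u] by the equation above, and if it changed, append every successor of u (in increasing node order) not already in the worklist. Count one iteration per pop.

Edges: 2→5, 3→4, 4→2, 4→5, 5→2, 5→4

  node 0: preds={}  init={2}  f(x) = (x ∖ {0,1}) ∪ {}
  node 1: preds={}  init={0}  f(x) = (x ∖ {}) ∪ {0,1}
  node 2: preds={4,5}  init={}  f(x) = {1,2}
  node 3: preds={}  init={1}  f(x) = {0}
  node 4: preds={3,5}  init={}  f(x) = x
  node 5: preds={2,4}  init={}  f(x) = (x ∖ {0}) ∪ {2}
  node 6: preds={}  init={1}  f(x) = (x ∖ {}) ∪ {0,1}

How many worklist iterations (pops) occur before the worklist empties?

11

Worklist (11 pops):
  #1 pop 0: in={} → {2} (no change)
  #2 pop 1: in={} → {0,1} (was {0}); enqueue []
  #3 pop 2: in={} → {1,2} (was {}); enqueue []
  #4 pop 3: in={} → {0,1} (was {1}); enqueue []
  #5 pop 4: in={0,1} → {0,1} (was {}); enqueue [2]
  #6 pop 5: in={0,1,2} → {1,2} (was {}); enqueue [4]
  #7 pop 6: in={} → {0,1} (was {1}); enqueue []
  #8 pop 2: in={0,1,2} → {1,2} (no change)
  #9 pop 4: in={0,1,2} → {0,1,2} (was {0,1}); enqueue [2,5]
  #10 pop 2: in={0,1,2} → {1,2} (no change)
  #11 pop 5: in={0,1,2} → {1,2} (no change)

Fixpoint:
  val[0] = {2}
  val[1] = {0,1}
  val[2] = {1,2}
  val[3] = {0,1}
  val[4] = {0,1,2}
  val[5] = {1,2}
  val[6] = {0,1}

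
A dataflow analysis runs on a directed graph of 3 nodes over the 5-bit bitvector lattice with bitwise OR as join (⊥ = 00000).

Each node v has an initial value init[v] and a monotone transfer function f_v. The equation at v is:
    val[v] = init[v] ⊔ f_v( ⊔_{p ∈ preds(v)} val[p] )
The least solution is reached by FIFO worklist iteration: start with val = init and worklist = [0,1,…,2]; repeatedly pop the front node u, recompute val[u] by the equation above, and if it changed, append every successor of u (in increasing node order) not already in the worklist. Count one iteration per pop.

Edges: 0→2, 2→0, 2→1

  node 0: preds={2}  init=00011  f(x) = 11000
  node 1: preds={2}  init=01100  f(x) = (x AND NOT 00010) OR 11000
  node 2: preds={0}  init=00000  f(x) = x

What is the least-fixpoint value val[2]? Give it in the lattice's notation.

Worklist (5 pops):
  #1 pop 0: in=00000 → 11011 (was 00011); enqueue []
  #2 pop 1: in=00000 → 11100 (was 01100); enqueue []
  #3 pop 2: in=11011 → 11011 (was 00000); enqueue [0,1]
  #4 pop 0: in=11011 → 11011 (no change)
  #5 pop 1: in=11011 → 11101 (was 11100); enqueue []

Fixpoint:
  val[0] = 11011
  val[1] = 11101
  val[2] = 11011

11011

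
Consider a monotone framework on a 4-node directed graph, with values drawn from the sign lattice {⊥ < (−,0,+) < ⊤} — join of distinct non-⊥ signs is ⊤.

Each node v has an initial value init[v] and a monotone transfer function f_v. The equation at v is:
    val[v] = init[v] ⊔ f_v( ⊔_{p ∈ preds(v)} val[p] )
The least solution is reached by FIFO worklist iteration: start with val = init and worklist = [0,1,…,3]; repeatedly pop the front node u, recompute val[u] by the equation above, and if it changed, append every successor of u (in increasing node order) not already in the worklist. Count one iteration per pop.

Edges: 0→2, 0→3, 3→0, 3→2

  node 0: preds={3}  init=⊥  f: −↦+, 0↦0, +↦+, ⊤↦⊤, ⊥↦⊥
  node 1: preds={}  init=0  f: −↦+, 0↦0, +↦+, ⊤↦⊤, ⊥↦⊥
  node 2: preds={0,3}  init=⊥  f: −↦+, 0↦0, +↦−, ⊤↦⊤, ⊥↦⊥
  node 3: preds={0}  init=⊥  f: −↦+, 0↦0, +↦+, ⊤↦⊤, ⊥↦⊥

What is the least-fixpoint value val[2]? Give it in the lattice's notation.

Worklist (4 pops):
  #1 pop 0: in=⊥ → ⊥ (no change)
  #2 pop 1: in=⊥ → 0 (no change)
  #3 pop 2: in=⊥ → ⊥ (no change)
  #4 pop 3: in=⊥ → ⊥ (no change)

Fixpoint:
  val[0] = ⊥
  val[1] = 0
  val[2] = ⊥
  val[3] = ⊥

⊥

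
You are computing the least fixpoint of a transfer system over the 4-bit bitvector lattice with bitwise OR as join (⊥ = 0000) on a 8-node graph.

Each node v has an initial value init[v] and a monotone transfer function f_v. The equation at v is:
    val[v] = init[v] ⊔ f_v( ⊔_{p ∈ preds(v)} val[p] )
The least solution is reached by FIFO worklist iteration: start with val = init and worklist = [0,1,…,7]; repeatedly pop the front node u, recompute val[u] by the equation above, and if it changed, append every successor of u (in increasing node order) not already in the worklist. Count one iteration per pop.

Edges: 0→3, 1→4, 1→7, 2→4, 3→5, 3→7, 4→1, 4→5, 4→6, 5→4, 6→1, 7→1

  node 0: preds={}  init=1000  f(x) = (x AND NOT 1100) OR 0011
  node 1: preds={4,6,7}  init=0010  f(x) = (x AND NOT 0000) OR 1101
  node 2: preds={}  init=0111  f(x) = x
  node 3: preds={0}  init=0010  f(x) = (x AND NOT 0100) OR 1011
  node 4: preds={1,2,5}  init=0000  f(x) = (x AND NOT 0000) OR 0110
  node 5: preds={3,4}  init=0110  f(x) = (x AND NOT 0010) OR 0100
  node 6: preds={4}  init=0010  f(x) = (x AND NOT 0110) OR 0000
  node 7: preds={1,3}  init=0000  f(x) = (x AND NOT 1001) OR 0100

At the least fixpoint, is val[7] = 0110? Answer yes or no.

yes

Trace (10 dequeues):
  [1] u=0 | in 0000 | out 1011 | prev 1000 | push {}
  [2] u=1 | in 0010 | out 1111 | prev 0010 | push {}
  [3] u=2 | in 0000 | out 0111 | ==
  [4] u=3 | in 1011 | out 1011 | prev 0010 | push {}
  [5] u=4 | in 1111 | out 1111 | prev 0000 | push {1}
  [6] u=5 | in 1111 | out 1111 | prev 0110 | push {4}
  [7] u=6 | in 1111 | out 1011 | prev 0010 | push {}
  [8] u=7 | in 1111 | out 0110 | prev 0000 | push {}
  [9] u=1 | in 1111 | out 1111 | ==
  [10] u=4 | in 1111 | out 1111 | ==

Converged values:
  [0] 1011
  [1] 1111
  [2] 0111
  [3] 1011
  [4] 1111
  [5] 1111
  [6] 1011
  [7] 0110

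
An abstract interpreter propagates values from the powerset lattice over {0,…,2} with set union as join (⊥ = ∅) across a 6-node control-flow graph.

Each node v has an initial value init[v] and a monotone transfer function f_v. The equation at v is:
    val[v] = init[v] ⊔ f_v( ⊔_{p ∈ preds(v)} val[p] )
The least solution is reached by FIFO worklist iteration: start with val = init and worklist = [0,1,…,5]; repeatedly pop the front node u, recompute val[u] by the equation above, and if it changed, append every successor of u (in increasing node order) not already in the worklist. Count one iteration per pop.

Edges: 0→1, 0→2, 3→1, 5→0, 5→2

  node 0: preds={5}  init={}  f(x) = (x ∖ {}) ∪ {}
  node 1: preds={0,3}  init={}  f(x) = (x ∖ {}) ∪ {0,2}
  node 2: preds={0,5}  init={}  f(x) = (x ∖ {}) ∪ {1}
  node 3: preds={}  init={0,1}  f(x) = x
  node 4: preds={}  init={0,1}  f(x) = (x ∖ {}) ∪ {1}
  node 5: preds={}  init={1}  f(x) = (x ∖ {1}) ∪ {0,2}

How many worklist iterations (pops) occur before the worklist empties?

9

Iteration log — 9 steps:
  step 1. node 0  ⊔preds={1}  new={1}  old={}  +wl: 
  step 2. node 1  ⊔preds={0,1}  new={0,1,2}  old={}  +wl: 
  step 3. node 2  ⊔preds={1}  new={1}  old={}  +wl: 
  step 4. node 3  ⊔preds={}  new={0,1}  stable
  step 5. node 4  ⊔preds={}  new={0,1}  stable
  step 6. node 5  ⊔preds={}  new={0,1,2}  old={1}  +wl: 0,2
  step 7. node 0  ⊔preds={0,1,2}  new={0,1,2}  old={1}  +wl: 1
  step 8. node 2  ⊔preds={0,1,2}  new={0,1,2}  old={1}  +wl: 
  step 9. node 1  ⊔preds={0,1,2}  new={0,1,2}  stable

Least fixpoint reached:
  node 0: {0,1,2}
  node 1: {0,1,2}
  node 2: {0,1,2}
  node 3: {0,1}
  node 4: {0,1}
  node 5: {0,1,2}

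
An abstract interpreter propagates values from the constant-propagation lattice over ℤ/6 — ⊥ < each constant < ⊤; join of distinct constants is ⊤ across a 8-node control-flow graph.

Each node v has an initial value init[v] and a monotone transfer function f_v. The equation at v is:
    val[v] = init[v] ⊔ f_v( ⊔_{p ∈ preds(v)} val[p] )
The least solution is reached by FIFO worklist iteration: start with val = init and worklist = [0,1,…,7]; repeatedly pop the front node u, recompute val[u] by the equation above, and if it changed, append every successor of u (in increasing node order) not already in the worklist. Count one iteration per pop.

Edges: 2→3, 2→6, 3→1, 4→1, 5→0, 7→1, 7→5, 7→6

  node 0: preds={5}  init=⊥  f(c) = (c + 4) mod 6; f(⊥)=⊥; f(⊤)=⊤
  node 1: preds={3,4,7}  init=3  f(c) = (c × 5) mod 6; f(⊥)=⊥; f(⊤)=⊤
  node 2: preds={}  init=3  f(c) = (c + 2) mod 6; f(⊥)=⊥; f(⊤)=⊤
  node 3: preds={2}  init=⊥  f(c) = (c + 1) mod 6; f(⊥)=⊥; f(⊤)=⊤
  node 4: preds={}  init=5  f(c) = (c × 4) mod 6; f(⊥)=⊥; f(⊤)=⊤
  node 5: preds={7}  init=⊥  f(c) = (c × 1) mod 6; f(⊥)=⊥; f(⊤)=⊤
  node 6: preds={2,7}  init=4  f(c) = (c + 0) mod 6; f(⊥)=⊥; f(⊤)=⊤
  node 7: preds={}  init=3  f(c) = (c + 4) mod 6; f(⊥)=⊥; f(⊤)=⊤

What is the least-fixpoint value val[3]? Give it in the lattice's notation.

Trace (10 dequeues):
  [1] u=0 | in ⊥ | out ⊥ | ==
  [2] u=1 | in ⊤ | out ⊤ | prev 3 | push {}
  [3] u=2 | in ⊥ | out 3 | ==
  [4] u=3 | in 3 | out 4 | prev ⊥ | push {1}
  [5] u=4 | in ⊥ | out 5 | ==
  [6] u=5 | in 3 | out 3 | prev ⊥ | push {0}
  [7] u=6 | in 3 | out ⊤ | prev 4 | push {}
  [8] u=7 | in ⊥ | out 3 | ==
  [9] u=1 | in ⊤ | out ⊤ | ==
  [10] u=0 | in 3 | out 1 | prev ⊥ | push {}

Converged values:
  [0] 1
  [1] ⊤
  [2] 3
  [3] 4
  [4] 5
  [5] 3
  [6] ⊤
  [7] 3

4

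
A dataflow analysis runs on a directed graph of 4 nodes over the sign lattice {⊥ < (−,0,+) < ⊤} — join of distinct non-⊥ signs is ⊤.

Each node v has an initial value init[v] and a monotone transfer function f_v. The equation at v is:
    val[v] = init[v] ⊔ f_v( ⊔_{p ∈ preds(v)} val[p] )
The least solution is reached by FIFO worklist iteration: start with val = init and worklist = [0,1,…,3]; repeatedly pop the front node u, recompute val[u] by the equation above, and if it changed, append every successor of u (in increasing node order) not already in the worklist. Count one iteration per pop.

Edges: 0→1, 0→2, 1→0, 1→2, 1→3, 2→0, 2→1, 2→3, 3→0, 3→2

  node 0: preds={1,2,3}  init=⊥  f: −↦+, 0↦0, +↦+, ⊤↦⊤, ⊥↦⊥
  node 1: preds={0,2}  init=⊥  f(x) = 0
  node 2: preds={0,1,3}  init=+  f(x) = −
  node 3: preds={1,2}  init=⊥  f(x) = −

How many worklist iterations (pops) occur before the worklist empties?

7

Trace (7 dequeues):
  [1] u=0 | in + | out + | prev ⊥ | push {}
  [2] u=1 | in + | out 0 | prev ⊥ | push {0}
  [3] u=2 | in ⊤ | out ⊤ | prev + | push {1}
  [4] u=3 | in ⊤ | out − | prev ⊥ | push {2}
  [5] u=0 | in ⊤ | out ⊤ | prev + | push {}
  [6] u=1 | in ⊤ | out 0 | ==
  [7] u=2 | in ⊤ | out ⊤ | ==

Converged values:
  [0] ⊤
  [1] 0
  [2] ⊤
  [3] −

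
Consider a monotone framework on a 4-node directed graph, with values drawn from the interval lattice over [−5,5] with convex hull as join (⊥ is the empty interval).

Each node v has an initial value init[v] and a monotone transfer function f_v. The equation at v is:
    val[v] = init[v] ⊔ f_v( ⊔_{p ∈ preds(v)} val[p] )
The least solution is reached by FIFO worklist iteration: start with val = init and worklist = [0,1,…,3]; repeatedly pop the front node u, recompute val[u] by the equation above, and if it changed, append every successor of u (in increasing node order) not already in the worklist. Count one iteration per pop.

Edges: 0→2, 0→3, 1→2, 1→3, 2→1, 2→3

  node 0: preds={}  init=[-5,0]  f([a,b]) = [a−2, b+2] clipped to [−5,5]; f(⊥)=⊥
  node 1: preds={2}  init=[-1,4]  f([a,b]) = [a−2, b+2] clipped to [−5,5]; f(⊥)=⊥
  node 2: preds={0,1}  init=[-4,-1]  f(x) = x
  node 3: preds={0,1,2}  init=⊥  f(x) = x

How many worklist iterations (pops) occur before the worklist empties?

Trace (8 dequeues):
  [1] u=0 | in ⊥ | out [-5,0] | ==
  [2] u=1 | in [-4,-1] | out [-5,4] | prev [-1,4] | push {}
  [3] u=2 | in [-5,4] | out [-5,4] | prev [-4,-1] | push {1}
  [4] u=3 | in [-5,4] | out [-5,4] | prev ⊥ | push {}
  [5] u=1 | in [-5,4] | out [-5,5] | prev [-5,4] | push {2,3}
  [6] u=2 | in [-5,5] | out [-5,5] | prev [-5,4] | push {1}
  [7] u=3 | in [-5,5] | out [-5,5] | prev [-5,4] | push {}
  [8] u=1 | in [-5,5] | out [-5,5] | ==

Converged values:
  [0] [-5,0]
  [1] [-5,5]
  [2] [-5,5]
  [3] [-5,5]

8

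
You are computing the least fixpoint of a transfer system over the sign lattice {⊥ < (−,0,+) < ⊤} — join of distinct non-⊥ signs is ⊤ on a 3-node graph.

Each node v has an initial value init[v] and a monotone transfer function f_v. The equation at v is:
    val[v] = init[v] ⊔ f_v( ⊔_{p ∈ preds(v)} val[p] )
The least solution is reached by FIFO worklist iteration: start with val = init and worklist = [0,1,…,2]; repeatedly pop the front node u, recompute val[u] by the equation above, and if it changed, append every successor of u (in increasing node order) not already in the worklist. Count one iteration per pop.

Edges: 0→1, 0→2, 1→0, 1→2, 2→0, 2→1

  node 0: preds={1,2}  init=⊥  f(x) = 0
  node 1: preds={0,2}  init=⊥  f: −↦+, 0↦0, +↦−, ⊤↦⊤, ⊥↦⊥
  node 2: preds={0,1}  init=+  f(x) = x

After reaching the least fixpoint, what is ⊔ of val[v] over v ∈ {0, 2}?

Iteration log — 5 steps:
  step 1. node 0  ⊔preds=+  new=0  old=⊥  +wl: 
  step 2. node 1  ⊔preds=⊤  new=⊤  old=⊥  +wl: 0
  step 3. node 2  ⊔preds=⊤  new=⊤  old=+  +wl: 1
  step 4. node 0  ⊔preds=⊤  new=0  stable
  step 5. node 1  ⊔preds=⊤  new=⊤  stable

Least fixpoint reached:
  node 0: 0
  node 1: ⊤
  node 2: ⊤

⊤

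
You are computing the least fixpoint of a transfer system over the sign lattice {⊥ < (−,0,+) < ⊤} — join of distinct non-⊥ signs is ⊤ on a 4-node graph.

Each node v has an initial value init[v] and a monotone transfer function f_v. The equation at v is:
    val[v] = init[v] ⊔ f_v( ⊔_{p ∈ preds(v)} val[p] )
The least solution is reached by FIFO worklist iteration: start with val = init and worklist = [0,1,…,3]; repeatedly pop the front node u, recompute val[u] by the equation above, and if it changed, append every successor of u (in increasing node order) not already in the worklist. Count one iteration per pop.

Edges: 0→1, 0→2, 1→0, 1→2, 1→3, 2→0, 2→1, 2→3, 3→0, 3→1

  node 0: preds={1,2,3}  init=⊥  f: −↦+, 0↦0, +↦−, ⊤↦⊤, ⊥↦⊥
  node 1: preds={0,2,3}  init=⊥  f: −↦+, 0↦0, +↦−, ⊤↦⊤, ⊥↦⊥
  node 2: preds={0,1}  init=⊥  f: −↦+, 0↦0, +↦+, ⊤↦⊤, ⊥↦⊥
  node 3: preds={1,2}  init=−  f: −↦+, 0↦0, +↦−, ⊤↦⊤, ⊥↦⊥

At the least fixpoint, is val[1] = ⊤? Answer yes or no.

yes

Worklist (7 pops):
  #1 pop 0: in=− → + (was ⊥); enqueue []
  #2 pop 1: in=⊤ → ⊤ (was ⊥); enqueue [0]
  #3 pop 2: in=⊤ → ⊤ (was ⊥); enqueue [1]
  #4 pop 3: in=⊤ → ⊤ (was −); enqueue []
  #5 pop 0: in=⊤ → ⊤ (was +); enqueue [2]
  #6 pop 1: in=⊤ → ⊤ (no change)
  #7 pop 2: in=⊤ → ⊤ (no change)

Fixpoint:
  val[0] = ⊤
  val[1] = ⊤
  val[2] = ⊤
  val[3] = ⊤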